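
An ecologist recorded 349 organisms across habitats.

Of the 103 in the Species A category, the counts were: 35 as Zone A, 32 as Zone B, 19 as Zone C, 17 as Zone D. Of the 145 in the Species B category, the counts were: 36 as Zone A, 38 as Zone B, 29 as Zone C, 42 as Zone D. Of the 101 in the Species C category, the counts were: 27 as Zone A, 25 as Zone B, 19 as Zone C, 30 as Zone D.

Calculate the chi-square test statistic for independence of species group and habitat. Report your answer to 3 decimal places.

Row totals: 103, 145, 101. Column totals: 98, 95, 67, 89. Grand total N = 349.
Expected counts (row total × column total / N):
  Species A, Zone A: 103×98/349 = 28.9226
  Species A, Zone B: 103×95/349 = 28.0372
  Species A, Zone C: 103×67/349 = 19.7736
  Species A, Zone D: 103×89/349 = 26.2665
  Species B, Zone A: 145×98/349 = 40.7163
  Species B, Zone B: 145×95/349 = 39.4699
  Species B, Zone C: 145×67/349 = 27.8367
  Species B, Zone D: 145×89/349 = 36.9771
  Species C, Zone A: 101×98/349 = 28.3610
  Species C, Zone B: 101×95/349 = 27.4928
  Species C, Zone C: 101×67/349 = 19.3897
  Species C, Zone D: 101×89/349 = 25.7564
Contributions (O − E)²/E:
  (35 − 28.9226)²/28.9226 = 1.2770
  (32 − 28.0372)²/28.0372 = 0.5601
  (19 − 19.7736)²/19.7736 = 0.0303
  (17 − 26.2665)²/26.2665 = 3.2691
  (36 − 40.7163)²/40.7163 = 0.5463
  (38 − 39.4699)²/39.4699 = 0.0547
  (29 − 27.8367)²/27.8367 = 0.0486
  (42 − 36.9771)²/36.9771 = 0.6823
  (27 − 28.3610)²/28.3610 = 0.0653
  (25 − 27.4928)²/27.4928 = 0.2260
  (19 − 19.3897)²/19.3897 = 0.0078
  (30 − 25.7564)²/25.7564 = 0.6992
χ² = 1.2770 + 0.5601 + 0.0303 + 3.2691 + 0.5463 + 0.0547 + 0.0486 + 0.6823 + 0.0653 + 0.2260 + 0.0078 + 0.6992 = 7.467

7.467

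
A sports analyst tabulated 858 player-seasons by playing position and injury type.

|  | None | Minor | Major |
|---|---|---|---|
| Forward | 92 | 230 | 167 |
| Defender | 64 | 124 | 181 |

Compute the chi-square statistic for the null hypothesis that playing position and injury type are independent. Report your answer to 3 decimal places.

20.956

Row totals: 489, 369. Column totals: 156, 354, 348. Grand total N = 858.
Expected counts (row total × column total / N):
  Forward, None: 489×156/858 = 88.9091
  Forward, Minor: 489×354/858 = 201.7552
  Forward, Major: 489×348/858 = 198.3357
  Defender, None: 369×156/858 = 67.0909
  Defender, Minor: 369×354/858 = 152.2448
  Defender, Major: 369×348/858 = 149.6643
Contributions (O − E)²/E:
  (92 − 88.9091)²/88.9091 = 0.1075
  (230 − 201.7552)²/201.7552 = 3.9541
  (167 − 198.3357)²/198.3357 = 4.9508
  (64 − 67.0909)²/67.0909 = 0.1424
  (124 − 152.2448)²/152.2448 = 5.2400
  (181 − 149.6643)²/149.6643 = 6.5609
χ² = 0.1075 + 3.9541 + 4.9508 + 0.1424 + 5.2400 + 6.5609 = 20.956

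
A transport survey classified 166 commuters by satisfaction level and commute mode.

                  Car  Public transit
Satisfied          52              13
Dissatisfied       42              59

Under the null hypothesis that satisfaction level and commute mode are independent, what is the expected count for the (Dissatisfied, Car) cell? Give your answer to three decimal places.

Row total (Dissatisfied) = 101; column total (Car) = 94; grand total N = 166.
Expected count = (row total × column total) / N = 101 × 94 / 166 = 57.193.

57.193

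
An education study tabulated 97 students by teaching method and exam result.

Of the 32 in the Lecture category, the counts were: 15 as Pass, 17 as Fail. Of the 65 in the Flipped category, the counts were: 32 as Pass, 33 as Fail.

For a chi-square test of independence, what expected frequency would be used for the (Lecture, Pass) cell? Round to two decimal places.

15.51

Row total (Lecture) = 32; column total (Pass) = 47; grand total N = 97.
Expected count = (row total × column total) / N = 32 × 47 / 97 = 15.51.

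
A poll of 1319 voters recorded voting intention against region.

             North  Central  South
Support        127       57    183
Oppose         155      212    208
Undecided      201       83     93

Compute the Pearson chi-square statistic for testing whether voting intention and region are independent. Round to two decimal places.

Row totals: 367, 575, 377. Column totals: 483, 352, 484. Grand total N = 1319.
Expected counts (row total × column total / N):
  Support, North: 367×483/1319 = 134.390
  Support, Central: 367×352/1319 = 97.941
  Support, South: 367×484/1319 = 134.669
  Oppose, North: 575×483/1319 = 210.557
  Oppose, Central: 575×352/1319 = 153.450
  Oppose, South: 575×484/1319 = 210.993
  Undecided, North: 377×483/1319 = 138.052
  Undecided, Central: 377×352/1319 = 100.610
  Undecided, South: 377×484/1319 = 138.338
Contributions (O − E)²/E:
  (127 − 134.390)²/134.390 = 0.4064
  (57 − 97.941)²/97.941 = 17.1140
  (183 − 134.669)²/134.669 = 17.3454
  (155 − 210.557)²/210.557 = 14.6591
  (212 − 153.450)²/153.450 = 22.3402
  (208 − 210.993)²/210.993 = 0.0425
  (201 − 138.052)²/138.052 = 28.7026
  (83 − 100.610)²/100.610 = 3.0823
  (93 − 138.338)²/138.338 = 14.8588
χ² = 0.4064 + 17.1140 + 17.3454 + 14.6591 + 22.3402 + 0.0425 + 28.7026 + 3.0823 + 14.8588 = 118.55

118.55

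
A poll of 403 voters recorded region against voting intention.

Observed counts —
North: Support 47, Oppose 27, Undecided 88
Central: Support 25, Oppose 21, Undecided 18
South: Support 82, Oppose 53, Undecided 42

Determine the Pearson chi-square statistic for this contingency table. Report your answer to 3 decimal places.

37.511

Row totals: 162, 64, 177. Column totals: 154, 101, 148. Grand total N = 403.
Expected counts (row total × column total / N):
  North, Support: 162×154/403 = 61.9057
  North, Oppose: 162×101/403 = 40.6005
  North, Undecided: 162×148/403 = 59.4938
  Central, Support: 64×154/403 = 24.4566
  Central, Oppose: 64×101/403 = 16.0397
  Central, Undecided: 64×148/403 = 23.5037
  South, Support: 177×154/403 = 67.6377
  South, Oppose: 177×101/403 = 44.3598
  South, Undecided: 177×148/403 = 65.0025
Contributions (O − E)²/E:
  (47 − 61.9057)²/61.9057 = 3.5890
  (27 − 40.6005)²/40.6005 = 4.5559
  (88 − 59.4938)²/59.4938 = 13.6586
  (25 − 24.4566)²/24.4566 = 0.0121
  (21 − 16.0397)²/16.0397 = 1.5340
  (18 − 23.5037)²/23.5037 = 1.2888
  (82 − 67.6377)²/67.6377 = 3.0497
  (53 − 44.3598)²/44.3598 = 1.6829
  (42 − 65.0025)²/65.0025 = 8.1399
χ² = 3.5890 + 4.5559 + 13.6586 + 0.0121 + 1.5340 + 1.2888 + 3.0497 + 1.6829 + 8.1399 = 37.511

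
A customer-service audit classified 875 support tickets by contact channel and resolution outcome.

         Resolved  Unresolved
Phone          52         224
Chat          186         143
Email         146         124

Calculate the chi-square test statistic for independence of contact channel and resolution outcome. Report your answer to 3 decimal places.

Row totals: 276, 329, 270. Column totals: 384, 491. Grand total N = 875.
Expected counts (row total × column total / N):
  Phone, Resolved: 276×384/875 = 121.1246
  Phone, Unresolved: 276×491/875 = 154.8754
  Chat, Resolved: 329×384/875 = 144.3840
  Chat, Unresolved: 329×491/875 = 184.6160
  Email, Resolved: 270×384/875 = 118.4914
  Email, Unresolved: 270×491/875 = 151.5086
Contributions (O − E)²/E:
  (52 − 121.1246)²/121.1246 = 39.4487
  (224 − 154.8754)²/154.8754 = 30.8520
  (186 − 144.3840)²/144.3840 = 11.9950
  (143 − 184.6160)²/184.6160 = 9.3810
  (146 − 118.4914)²/118.4914 = 6.3863
  (124 − 151.5086)²/151.5086 = 4.9946
χ² = 39.4487 + 30.8520 + 11.9950 + 9.3810 + 6.3863 + 4.9946 = 103.058

103.058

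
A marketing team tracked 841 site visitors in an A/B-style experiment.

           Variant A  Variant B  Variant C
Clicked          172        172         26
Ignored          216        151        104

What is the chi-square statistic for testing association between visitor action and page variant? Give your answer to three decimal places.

41.626

Row totals: 370, 471. Column totals: 388, 323, 130. Grand total N = 841.
Expected counts (row total × column total / N):
  Clicked, Variant A: 370×388/841 = 170.7015
  Clicked, Variant B: 370×323/841 = 142.1046
  Clicked, Variant C: 370×130/841 = 57.1938
  Ignored, Variant A: 471×388/841 = 217.2985
  Ignored, Variant B: 471×323/841 = 180.8954
  Ignored, Variant C: 471×130/841 = 72.8062
Contributions (O − E)²/E:
  (172 − 170.7015)²/170.7015 = 0.0099
  (172 − 142.1046)²/142.1046 = 6.2893
  (26 − 57.1938)²/57.1938 = 17.0133
  (216 − 217.2985)²/217.2985 = 0.0078
  (151 − 180.8954)²/180.8954 = 4.9406
  (104 − 72.8062)²/72.8062 = 13.3650
χ² = 0.0099 + 6.2893 + 17.0133 + 0.0078 + 4.9406 + 13.3650 = 41.626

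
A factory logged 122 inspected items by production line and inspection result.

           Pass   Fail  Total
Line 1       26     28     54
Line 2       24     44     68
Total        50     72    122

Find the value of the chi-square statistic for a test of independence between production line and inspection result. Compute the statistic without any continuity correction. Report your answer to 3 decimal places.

Grand total N = 122.
Expected counts (row total × column total / N):
  Line 1, Pass: 54×50/122 = 22.1311
  Line 1, Fail: 54×72/122 = 31.8689
  Line 2, Pass: 68×50/122 = 27.8689
  Line 2, Fail: 68×72/122 = 40.1311
Contributions (O − E)²/E:
  (26 − 22.1311)²/22.1311 = 0.6764
  (28 − 31.8689)²/31.8689 = 0.4697
  (24 − 27.8689)²/27.8689 = 0.5371
  (44 − 40.1311)²/40.1311 = 0.3730
χ² = 0.6764 + 0.4697 + 0.5371 + 0.3730 = 2.056

2.056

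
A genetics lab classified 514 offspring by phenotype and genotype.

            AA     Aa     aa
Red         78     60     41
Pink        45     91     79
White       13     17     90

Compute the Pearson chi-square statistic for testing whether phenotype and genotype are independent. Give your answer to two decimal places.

Row totals: 179, 215, 120. Column totals: 136, 168, 210. Grand total N = 514.
Expected counts (row total × column total / N):
  Red, AA: 179×136/514 = 47.362
  Red, Aa: 179×168/514 = 58.506
  Red, aa: 179×210/514 = 73.132
  Pink, AA: 215×136/514 = 56.887
  Pink, Aa: 215×168/514 = 70.272
  Pink, aa: 215×210/514 = 87.840
  White, AA: 120×136/514 = 31.751
  White, Aa: 120×168/514 = 39.222
  White, aa: 120×210/514 = 49.027
Contributions (O − E)²/E:
  (78 − 47.362)²/47.362 = 19.8194
  (60 − 58.506)²/58.506 = 0.0382
  (41 − 73.132)²/73.132 = 14.1178
  (45 − 56.887)²/56.887 = 2.4839
  (91 − 70.272)²/70.272 = 6.1141
  (79 − 87.840)²/87.840 = 0.8896
  (13 − 31.751)²/31.751 = 11.0737
  (17 − 39.222)²/39.222 = 12.5903
  (90 − 49.027)²/49.027 = 34.2421
χ² = 19.8194 + 0.0382 + 14.1178 + 2.4839 + 6.1141 + 0.8896 + 11.0737 + 12.5903 + 34.2421 = 101.37

101.37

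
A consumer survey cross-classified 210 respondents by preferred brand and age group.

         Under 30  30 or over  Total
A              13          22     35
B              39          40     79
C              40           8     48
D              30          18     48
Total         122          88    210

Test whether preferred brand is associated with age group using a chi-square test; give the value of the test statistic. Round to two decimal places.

21.72

Grand total N = 210.
Expected counts (row total × column total / N):
  A, Under 30: 35×122/210 = 20.333
  A, 30 or over: 35×88/210 = 14.667
  B, Under 30: 79×122/210 = 45.895
  B, 30 or over: 79×88/210 = 33.105
  C, Under 30: 48×122/210 = 27.886
  C, 30 or over: 48×88/210 = 20.114
  D, Under 30: 48×122/210 = 27.886
  D, 30 or over: 48×88/210 = 20.114
Contributions (O − E)²/E:
  (13 − 20.333)²/20.333 = 2.6446
  (22 − 14.667)²/14.667 = 3.6663
  (39 − 45.895)²/45.895 = 1.0359
  (40 − 33.105)²/33.105 = 1.4361
  (40 − 27.886)²/27.886 = 5.2625
  (8 − 20.114)²/20.114 = 7.2959
  (30 − 27.886)²/27.886 = 0.1603
  (18 − 20.114)²/20.114 = 0.2222
χ² = 2.6446 + 3.6663 + 1.0359 + 1.4361 + 5.2625 + 7.2959 + 0.1603 + 0.2222 = 21.72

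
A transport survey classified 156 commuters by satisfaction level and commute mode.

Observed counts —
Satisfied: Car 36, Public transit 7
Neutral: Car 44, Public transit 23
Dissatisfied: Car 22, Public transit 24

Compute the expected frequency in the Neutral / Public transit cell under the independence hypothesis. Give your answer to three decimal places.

23.192

Row total (Neutral) = 67; column total (Public transit) = 54; grand total N = 156.
Expected count = (row total × column total) / N = 67 × 54 / 156 = 23.192.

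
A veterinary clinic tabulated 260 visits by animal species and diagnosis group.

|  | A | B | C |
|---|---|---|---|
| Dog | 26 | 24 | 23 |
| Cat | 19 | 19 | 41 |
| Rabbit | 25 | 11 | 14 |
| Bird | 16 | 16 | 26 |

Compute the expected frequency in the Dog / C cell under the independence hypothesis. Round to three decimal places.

29.200

Row total (Dog) = 73; column total (C) = 104; grand total N = 260.
Expected count = (row total × column total) / N = 73 × 104 / 260 = 29.200.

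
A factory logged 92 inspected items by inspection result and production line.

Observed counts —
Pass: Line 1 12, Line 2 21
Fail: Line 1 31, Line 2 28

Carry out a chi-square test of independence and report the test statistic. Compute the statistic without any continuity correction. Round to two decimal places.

2.23

Row totals: 33, 59. Column totals: 43, 49. Grand total N = 92.
Expected counts (row total × column total / N):
  Pass, Line 1: 33×43/92 = 15.424
  Pass, Line 2: 33×49/92 = 17.576
  Fail, Line 1: 59×43/92 = 27.576
  Fail, Line 2: 59×49/92 = 31.424
Contributions (O − E)²/E:
  (12 − 15.424)²/15.424 = 0.7601
  (21 − 17.576)²/17.576 = 0.6670
  (31 − 27.576)²/27.576 = 0.4251
  (28 − 31.424)²/31.424 = 0.3731
χ² = 0.7601 + 0.6670 + 0.4251 + 0.3731 = 2.23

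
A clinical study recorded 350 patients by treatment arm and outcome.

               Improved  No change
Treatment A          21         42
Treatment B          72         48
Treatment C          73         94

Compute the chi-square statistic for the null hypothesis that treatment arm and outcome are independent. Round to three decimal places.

13.551

Row totals: 63, 120, 167. Column totals: 166, 184. Grand total N = 350.
Expected counts (row total × column total / N):
  Treatment A, Improved: 63×166/350 = 29.8800
  Treatment A, No change: 63×184/350 = 33.1200
  Treatment B, Improved: 120×166/350 = 56.9143
  Treatment B, No change: 120×184/350 = 63.0857
  Treatment C, Improved: 167×166/350 = 79.2057
  Treatment C, No change: 167×184/350 = 87.7943
Contributions (O − E)²/E:
  (21 − 29.8800)²/29.8800 = 2.6390
  (42 − 33.1200)²/33.1200 = 2.3809
  (72 − 56.9143)²/56.9143 = 3.9986
  (48 − 63.0857)²/63.0857 = 3.6074
  (73 − 79.2057)²/79.2057 = 0.4862
  (94 − 87.7943)²/87.7943 = 0.4386
χ² = 2.6390 + 2.3809 + 3.9986 + 3.6074 + 0.4862 + 0.4386 = 13.551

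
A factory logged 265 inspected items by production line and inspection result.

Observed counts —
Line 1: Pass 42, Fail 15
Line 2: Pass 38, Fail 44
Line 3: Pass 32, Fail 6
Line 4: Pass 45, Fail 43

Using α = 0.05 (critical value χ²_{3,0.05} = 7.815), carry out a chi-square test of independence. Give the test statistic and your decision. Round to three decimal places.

Row totals: 57, 82, 38, 88. Column totals: 157, 108. Grand total N = 265.
Expected counts (row total × column total / N):
  Line 1, Pass: 57×157/265 = 33.7698
  Line 1, Fail: 57×108/265 = 23.2302
  Line 2, Pass: 82×157/265 = 48.5811
  Line 2, Fail: 82×108/265 = 33.4189
  Line 3, Pass: 38×157/265 = 22.5132
  Line 3, Fail: 38×108/265 = 15.4868
  Line 4, Pass: 88×157/265 = 52.1358
  Line 4, Fail: 88×108/265 = 35.8642
Contributions (O − E)²/E:
  (42 − 33.7698)²/33.7698 = 2.0058
  (15 − 23.2302)²/23.2302 = 2.9159
  (38 − 48.5811)²/48.5811 = 2.3046
  (44 − 33.4189)²/33.4189 = 3.3502
  (32 − 22.5132)²/22.5132 = 3.9976
  (6 − 15.4868)²/15.4868 = 5.8114
  (45 − 52.1358)²/52.1358 = 0.9767
  (43 − 35.8642)²/35.8642 = 1.4198
χ² = 2.0058 + 2.9159 + 2.3046 + 3.3502 + 3.9976 + 5.8114 + 0.9767 + 1.4198 = 22.782
df = (4−1)(2−1) = 3. Since 22.782 > 7.815, reject the null hypothesis of independence at α = 0.05.

22.782; reject H₀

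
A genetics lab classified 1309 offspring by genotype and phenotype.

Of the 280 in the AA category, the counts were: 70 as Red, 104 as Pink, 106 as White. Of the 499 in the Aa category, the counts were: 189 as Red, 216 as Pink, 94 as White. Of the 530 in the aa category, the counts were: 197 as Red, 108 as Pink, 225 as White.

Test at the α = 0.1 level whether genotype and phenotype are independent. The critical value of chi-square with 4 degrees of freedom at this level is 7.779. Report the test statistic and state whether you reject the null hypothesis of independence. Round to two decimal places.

Row totals: 280, 499, 530. Column totals: 456, 428, 425. Grand total N = 1309.
Expected counts (row total × column total / N):
  AA, Red: 280×456/1309 = 97.540
  AA, Pink: 280×428/1309 = 91.551
  AA, White: 280×425/1309 = 90.909
  Aa, Red: 499×456/1309 = 173.830
  Aa, Pink: 499×428/1309 = 163.157
  Aa, White: 499×425/1309 = 162.013
  aa, Red: 530×456/1309 = 184.629
  aa, Pink: 530×428/1309 = 173.293
  aa, White: 530×425/1309 = 172.078
Contributions (O − E)²/E:
  (70 − 97.540)²/97.540 = 7.7758
  (104 − 91.551)²/91.551 = 1.6928
  (106 − 90.909)²/90.909 = 2.5051
  (189 − 173.830)²/173.830 = 1.3239
  (216 − 163.157)²/163.157 = 17.1147
  (94 − 162.013)²/162.013 = 28.5518
  (197 − 184.629)²/184.629 = 0.8289
  (108 − 173.293)²/173.293 = 24.6010
  (225 − 172.078)²/172.078 = 16.2760
χ² = 7.7758 + 1.6928 + 2.5051 + 1.3239 + 17.1147 + 28.5518 + 0.8289 + 24.6010 + 16.2760 = 100.67
df = (3−1)(3−1) = 4. Since 100.67 > 7.779, reject the null hypothesis of independence at α = 0.1.

100.67; reject H₀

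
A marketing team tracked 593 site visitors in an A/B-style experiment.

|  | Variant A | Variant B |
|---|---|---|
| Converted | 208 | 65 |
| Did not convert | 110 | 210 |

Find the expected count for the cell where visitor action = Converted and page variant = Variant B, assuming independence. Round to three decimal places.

126.602

Row total (Converted) = 273; column total (Variant B) = 275; grand total N = 593.
Expected count = (row total × column total) / N = 273 × 275 / 593 = 126.602.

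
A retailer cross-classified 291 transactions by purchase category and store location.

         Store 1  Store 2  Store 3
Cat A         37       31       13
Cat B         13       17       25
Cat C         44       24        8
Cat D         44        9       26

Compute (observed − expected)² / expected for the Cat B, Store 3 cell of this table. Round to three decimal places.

9.536

Row total (Cat B) = 55; column total (Store 3) = 72; N = 291.
Expected count E = 55 × 72 / 291 = 13.60825.
Contribution = (O − E)²/E = (25 − 13.60825)² / 13.60825 = 9.536.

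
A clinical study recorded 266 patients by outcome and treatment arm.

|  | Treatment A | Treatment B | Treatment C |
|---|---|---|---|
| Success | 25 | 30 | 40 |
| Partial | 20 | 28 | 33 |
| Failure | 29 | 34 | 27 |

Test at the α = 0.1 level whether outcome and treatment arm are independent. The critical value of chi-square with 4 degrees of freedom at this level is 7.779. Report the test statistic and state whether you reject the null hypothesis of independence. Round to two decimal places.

Row totals: 95, 81, 90. Column totals: 74, 92, 100. Grand total N = 266.
Expected counts (row total × column total / N):
  Success, Treatment A: 95×74/266 = 26.4286
  Success, Treatment B: 95×92/266 = 32.8571
  Success, Treatment C: 95×100/266 = 35.7143
  Partial, Treatment A: 81×74/266 = 22.5338
  Partial, Treatment B: 81×92/266 = 28.0150
  Partial, Treatment C: 81×100/266 = 30.4511
  Failure, Treatment A: 90×74/266 = 25.0376
  Failure, Treatment B: 90×92/266 = 31.1278
  Failure, Treatment C: 90×100/266 = 33.8346
Contributions (O − E)²/E:
  (25 − 26.4286)²/26.4286 = 0.0772
  (30 − 32.8571)²/32.8571 = 0.2484
  (40 − 35.7143)²/35.7143 = 0.5143
  (20 − 22.5338)²/22.5338 = 0.2849
  (28 − 28.0150)²/28.0150 = 0.0000
  (33 − 30.4511)²/30.4511 = 0.2134
  (29 − 25.0376)²/25.0376 = 0.6271
  (34 − 31.1278)²/31.1278 = 0.2650
  (27 − 33.8346)²/33.8346 = 1.3806
χ² = 0.0772 + 0.2484 + 0.5143 + 0.2849 + 0.0000 + 0.2134 + 0.6271 + 0.2650 + 1.3806 = 3.61
df = (3−1)(3−1) = 4. Since 3.61 < 7.779, fail to reject the null hypothesis of independence at α = 0.1.

3.61; fail to reject H₀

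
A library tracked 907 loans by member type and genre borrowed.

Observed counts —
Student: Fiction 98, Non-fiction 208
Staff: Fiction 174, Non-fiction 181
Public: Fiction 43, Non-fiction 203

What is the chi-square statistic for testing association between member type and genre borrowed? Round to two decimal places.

65.23

Row totals: 306, 355, 246. Column totals: 315, 592. Grand total N = 907.
Expected counts (row total × column total / N):
  Student, Fiction: 306×315/907 = 106.273
  Student, Non-fiction: 306×592/907 = 199.727
  Staff, Fiction: 355×315/907 = 123.291
  Staff, Non-fiction: 355×592/907 = 231.709
  Public, Fiction: 246×315/907 = 85.436
  Public, Non-fiction: 246×592/907 = 160.564
Contributions (O − E)²/E:
  (98 − 106.273)²/106.273 = 0.6440
  (208 − 199.727)²/199.727 = 0.3427
  (174 − 123.291)²/123.291 = 20.8564
  (181 − 231.709)²/231.709 = 11.0976
  (43 − 85.436)²/85.436 = 21.0779
  (203 − 160.564)²/160.564 = 11.2156
χ² = 0.6440 + 0.3427 + 20.8564 + 11.0976 + 21.0779 + 11.2156 = 65.23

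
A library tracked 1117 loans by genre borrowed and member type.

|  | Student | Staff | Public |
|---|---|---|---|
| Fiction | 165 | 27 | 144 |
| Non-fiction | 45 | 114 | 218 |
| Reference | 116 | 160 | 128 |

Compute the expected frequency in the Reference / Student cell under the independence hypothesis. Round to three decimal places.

Row total (Reference) = 404; column total (Student) = 326; grand total N = 1117.
Expected count = (row total × column total) / N = 404 × 326 / 1117 = 117.909.

117.909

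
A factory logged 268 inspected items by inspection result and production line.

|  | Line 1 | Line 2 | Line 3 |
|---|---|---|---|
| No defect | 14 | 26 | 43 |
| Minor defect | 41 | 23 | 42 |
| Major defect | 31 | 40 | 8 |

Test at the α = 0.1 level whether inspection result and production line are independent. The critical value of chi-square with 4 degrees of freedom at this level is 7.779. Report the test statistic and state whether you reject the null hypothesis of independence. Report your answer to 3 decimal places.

41.714; reject H₀

Row totals: 83, 106, 79. Column totals: 86, 89, 93. Grand total N = 268.
Expected counts (row total × column total / N):
  No defect, Line 1: 83×86/268 = 26.6343
  No defect, Line 2: 83×89/268 = 27.5634
  No defect, Line 3: 83×93/268 = 28.8022
  Minor defect, Line 1: 106×86/268 = 34.0149
  Minor defect, Line 2: 106×89/268 = 35.2015
  Minor defect, Line 3: 106×93/268 = 36.7836
  Major defect, Line 1: 79×86/268 = 25.3507
  Major defect, Line 2: 79×89/268 = 26.2351
  Major defect, Line 3: 79×93/268 = 27.4142
Contributions (O − E)²/E:
  (14 − 26.6343)²/26.6343 = 5.9932
  (26 − 27.5634)²/27.5634 = 0.0887
  (43 − 28.8022)²/28.8022 = 6.9987
  (41 − 34.0149)²/34.0149 = 1.4344
  (23 − 35.2015)²/35.2015 = 4.2293
  (42 − 36.7836)²/36.7836 = 0.7398
  (31 − 25.3507)²/25.3507 = 1.2589
  (40 − 26.2351)²/26.2351 = 7.2221
  (8 − 27.4142)²/27.4142 = 13.7488
χ² = 5.9932 + 0.0887 + 6.9987 + 1.4344 + 4.2293 + 0.7398 + 1.2589 + 7.2221 + 13.7488 = 41.714
df = (3−1)(3−1) = 4. Since 41.714 > 7.779, reject the null hypothesis of independence at α = 0.1.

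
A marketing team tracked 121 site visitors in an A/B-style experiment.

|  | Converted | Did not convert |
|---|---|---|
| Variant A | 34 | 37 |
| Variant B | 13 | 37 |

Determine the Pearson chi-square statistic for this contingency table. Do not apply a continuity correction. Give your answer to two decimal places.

Row totals: 71, 50. Column totals: 47, 74. Grand total N = 121.
Expected counts (row total × column total / N):
  Variant A, Converted: 71×47/121 = 27.5785
  Variant A, Did not convert: 71×74/121 = 43.4215
  Variant B, Converted: 50×47/121 = 19.4215
  Variant B, Did not convert: 50×74/121 = 30.5785
Contributions (O − E)²/E:
  (34 − 27.5785)²/27.5785 = 1.4952
  (37 − 43.4215)²/43.4215 = 0.9497
  (13 − 19.4215)²/19.4215 = 2.1232
  (37 − 30.5785)²/30.5785 = 1.3485
χ² = 1.4952 + 0.9497 + 2.1232 + 1.3485 = 5.92

5.92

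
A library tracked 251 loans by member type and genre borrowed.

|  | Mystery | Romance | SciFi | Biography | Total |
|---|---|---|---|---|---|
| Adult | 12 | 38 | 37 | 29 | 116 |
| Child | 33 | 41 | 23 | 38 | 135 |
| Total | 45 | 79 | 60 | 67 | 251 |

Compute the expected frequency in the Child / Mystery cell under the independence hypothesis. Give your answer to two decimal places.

24.20

Row total (Child) = 135; column total (Mystery) = 45; grand total N = 251.
Expected count = (row total × column total) / N = 135 × 45 / 251 = 24.20.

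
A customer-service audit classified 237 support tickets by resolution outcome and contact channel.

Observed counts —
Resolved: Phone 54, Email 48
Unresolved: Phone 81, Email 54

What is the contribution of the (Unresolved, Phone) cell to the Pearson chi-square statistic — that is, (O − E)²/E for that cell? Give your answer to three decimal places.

0.219

Row total (Unresolved) = 135; column total (Phone) = 135; N = 237.
Expected count E = 135 × 135 / 237 = 76.8987.
Contribution = (O − E)²/E = (81 − 76.8987)² / 76.8987 = 0.219.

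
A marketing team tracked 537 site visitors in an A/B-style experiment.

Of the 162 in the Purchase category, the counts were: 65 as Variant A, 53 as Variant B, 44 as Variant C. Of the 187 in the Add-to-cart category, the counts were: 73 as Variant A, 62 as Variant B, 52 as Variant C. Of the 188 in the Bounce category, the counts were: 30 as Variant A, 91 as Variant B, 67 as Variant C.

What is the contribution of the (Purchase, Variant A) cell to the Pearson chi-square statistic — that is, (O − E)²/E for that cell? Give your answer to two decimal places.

4.05

Row total (Purchase) = 162; column total (Variant A) = 168; N = 537.
Expected count E = 162 × 168 / 537 = 50.6816.
Contribution = (O − E)²/E = (65 − 50.6816)² / 50.6816 = 4.05.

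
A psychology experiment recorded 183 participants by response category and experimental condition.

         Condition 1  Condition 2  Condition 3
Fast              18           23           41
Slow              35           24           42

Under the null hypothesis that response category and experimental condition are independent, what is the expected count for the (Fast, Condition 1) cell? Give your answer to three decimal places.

Row total (Fast) = 82; column total (Condition 1) = 53; grand total N = 183.
Expected count = (row total × column total) / N = 82 × 53 / 183 = 23.749.

23.749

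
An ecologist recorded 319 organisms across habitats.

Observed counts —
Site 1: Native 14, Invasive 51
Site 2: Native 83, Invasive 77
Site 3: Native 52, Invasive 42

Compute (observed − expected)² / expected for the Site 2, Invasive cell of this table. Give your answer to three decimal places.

Row total (Site 2) = 160; column total (Invasive) = 170; N = 319.
Expected count E = 160 × 170 / 319 = 85.2665.
Contribution = (O − E)²/E = (77 − 85.2665)² / 85.2665 = 0.801.

0.801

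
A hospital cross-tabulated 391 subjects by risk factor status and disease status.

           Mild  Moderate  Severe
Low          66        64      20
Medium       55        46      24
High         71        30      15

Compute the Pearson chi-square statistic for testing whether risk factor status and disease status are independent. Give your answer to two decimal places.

Row totals: 150, 125, 116. Column totals: 192, 140, 59. Grand total N = 391.
Expected counts (row total × column total / N):
  Low, Mild: 150×192/391 = 73.657
  Low, Moderate: 150×140/391 = 53.708
  Low, Severe: 150×59/391 = 22.634
  Medium, Mild: 125×192/391 = 61.381
  Medium, Moderate: 125×140/391 = 44.757
  Medium, Severe: 125×59/391 = 18.862
  High, Mild: 116×192/391 = 56.962
  High, Moderate: 116×140/391 = 41.535
  High, Severe: 116×59/391 = 17.504
Contributions (O − E)²/E:
  (66 − 73.657)²/73.657 = 0.7960
  (64 − 53.708)²/53.708 = 1.9722
  (20 − 22.634)²/22.634 = 0.3065
  (55 − 61.381)²/61.381 = 0.6634
  (46 − 44.757)²/44.757 = 0.0345
  (24 − 18.862)²/18.862 = 1.3996
  (71 − 56.962)²/56.962 = 3.4596
  (30 − 41.535)²/41.535 = 3.2035
  (15 − 17.504)²/17.504 = 0.3582
χ² = 0.7960 + 1.9722 + 0.3065 + 0.6634 + 0.0345 + 1.3996 + 3.4596 + 3.2035 + 0.3582 = 12.19

12.19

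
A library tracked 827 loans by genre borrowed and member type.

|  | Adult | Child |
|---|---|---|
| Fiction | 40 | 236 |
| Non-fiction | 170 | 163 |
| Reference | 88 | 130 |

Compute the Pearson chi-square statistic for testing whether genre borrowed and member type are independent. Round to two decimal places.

Row totals: 276, 333, 218. Column totals: 298, 529. Grand total N = 827.
Expected counts (row total × column total / N):
  Fiction, Adult: 276×298/827 = 99.453
  Fiction, Child: 276×529/827 = 176.547
  Non-fiction, Adult: 333×298/827 = 119.993
  Non-fiction, Child: 333×529/827 = 213.007
  Reference, Adult: 218×298/827 = 78.554
  Reference, Child: 218×529/827 = 139.446
Contributions (O − E)²/E:
  (40 − 99.453)²/99.453 = 35.5410
  (236 − 176.547)²/176.547 = 20.0211
  (170 − 119.993)²/119.993 = 20.8404
  (163 − 213.007)²/213.007 = 11.7400
  (88 − 78.554)²/78.554 = 1.1359
  (130 − 139.446)²/139.446 = 0.6399
χ² = 35.5410 + 20.0211 + 20.8404 + 11.7400 + 1.1359 + 0.6399 = 89.92

89.92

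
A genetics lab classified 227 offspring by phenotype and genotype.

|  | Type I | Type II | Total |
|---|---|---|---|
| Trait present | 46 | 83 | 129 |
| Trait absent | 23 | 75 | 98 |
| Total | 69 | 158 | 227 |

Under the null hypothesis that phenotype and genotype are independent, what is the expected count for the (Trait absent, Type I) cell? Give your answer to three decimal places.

Row total (Trait absent) = 98; column total (Type I) = 69; grand total N = 227.
Expected count = (row total × column total) / N = 98 × 69 / 227 = 29.789.

29.789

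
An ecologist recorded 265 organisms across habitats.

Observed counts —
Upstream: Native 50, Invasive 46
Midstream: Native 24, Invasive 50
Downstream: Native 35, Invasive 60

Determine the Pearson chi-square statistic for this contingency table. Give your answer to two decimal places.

Row totals: 96, 74, 95. Column totals: 109, 156. Grand total N = 265.
Expected counts (row total × column total / N):
  Upstream, Native: 96×109/265 = 39.4868
  Upstream, Invasive: 96×156/265 = 56.5132
  Midstream, Native: 74×109/265 = 30.4377
  Midstream, Invasive: 74×156/265 = 43.5623
  Downstream, Native: 95×109/265 = 39.0755
  Downstream, Invasive: 95×156/265 = 55.9245
Contributions (O − E)²/E:
  (50 − 39.4868)²/39.4868 = 2.7991
  (46 − 56.5132)²/56.5132 = 1.9558
  (24 − 30.4377)²/30.4377 = 1.3616
  (50 − 43.5623)²/43.5623 = 0.9514
  (35 − 39.0755)²/39.0755 = 0.4251
  (60 − 55.9245)²/55.9245 = 0.2970
χ² = 2.7991 + 1.9558 + 1.3616 + 0.9514 + 0.4251 + 0.2970 = 7.79

7.79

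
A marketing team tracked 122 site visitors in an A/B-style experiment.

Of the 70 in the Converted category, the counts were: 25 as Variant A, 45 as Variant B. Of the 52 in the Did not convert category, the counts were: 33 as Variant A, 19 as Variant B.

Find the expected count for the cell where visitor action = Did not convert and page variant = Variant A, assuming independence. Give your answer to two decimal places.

24.72

Row total (Did not convert) = 52; column total (Variant A) = 58; grand total N = 122.
Expected count = (row total × column total) / N = 52 × 58 / 122 = 24.72.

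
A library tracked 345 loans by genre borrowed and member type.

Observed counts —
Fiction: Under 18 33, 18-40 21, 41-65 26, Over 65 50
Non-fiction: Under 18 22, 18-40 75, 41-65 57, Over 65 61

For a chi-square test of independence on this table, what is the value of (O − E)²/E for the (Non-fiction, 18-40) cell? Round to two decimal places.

Row total (Non-fiction) = 215; column total (18-40) = 96; N = 345.
Expected count E = 215 × 96 / 345 = 59.826.
Contribution = (O − E)²/E = (75 − 59.826)² / 59.826 = 3.85.

3.85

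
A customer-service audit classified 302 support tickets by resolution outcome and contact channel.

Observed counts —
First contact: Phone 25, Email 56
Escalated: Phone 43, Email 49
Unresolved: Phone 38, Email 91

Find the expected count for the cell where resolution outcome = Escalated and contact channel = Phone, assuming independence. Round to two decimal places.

Row total (Escalated) = 92; column total (Phone) = 106; grand total N = 302.
Expected count = (row total × column total) / N = 92 × 106 / 302 = 32.29.

32.29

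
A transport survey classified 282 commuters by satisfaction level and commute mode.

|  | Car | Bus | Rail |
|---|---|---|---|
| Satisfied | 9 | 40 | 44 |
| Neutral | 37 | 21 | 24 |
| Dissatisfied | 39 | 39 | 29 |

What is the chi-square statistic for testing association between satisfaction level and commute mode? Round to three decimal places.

Row totals: 93, 82, 107. Column totals: 85, 100, 97. Grand total N = 282.
Expected counts (row total × column total / N):
  Satisfied, Car: 93×85/282 = 28.0319
  Satisfied, Bus: 93×100/282 = 32.9787
  Satisfied, Rail: 93×97/282 = 31.9894
  Neutral, Car: 82×85/282 = 24.7163
  Neutral, Bus: 82×100/282 = 29.0780
  Neutral, Rail: 82×97/282 = 28.2057
  Dissatisfied, Car: 107×85/282 = 32.2518
  Dissatisfied, Bus: 107×100/282 = 37.9433
  Dissatisfied, Rail: 107×97/282 = 36.8050
Contributions (O − E)²/E:
  (9 − 28.0319)²/28.0319 = 12.9215
  (40 − 32.9787)²/32.9787 = 1.4949
  (44 − 31.9894)²/31.9894 = 4.5094
  (37 − 24.7163)²/24.7163 = 6.1048
  (21 − 29.0780)²/29.0780 = 2.2441
  (24 − 28.2057)²/28.2057 = 0.6271
  (39 − 32.2518)²/32.2518 = 1.4120
  (39 − 37.9433)²/37.9433 = 0.0294
  (29 − 36.8050)²/36.8050 = 1.6552
χ² = 12.9215 + 1.4949 + 4.5094 + 6.1048 + 2.2441 + 0.6271 + 1.4120 + 0.0294 + 1.6552 = 30.998

30.998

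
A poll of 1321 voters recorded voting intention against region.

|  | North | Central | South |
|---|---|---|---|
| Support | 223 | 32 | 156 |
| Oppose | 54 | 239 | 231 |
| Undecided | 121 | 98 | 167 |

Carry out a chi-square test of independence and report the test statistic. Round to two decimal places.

269.49

Row totals: 411, 524, 386. Column totals: 398, 369, 554. Grand total N = 1321.
Expected counts (row total × column total / N):
  Support, North: 411×398/1321 = 123.829
  Support, Central: 411×369/1321 = 114.806
  Support, South: 411×554/1321 = 172.365
  Oppose, North: 524×398/1321 = 157.874
  Oppose, Central: 524×369/1321 = 146.371
  Oppose, South: 524×554/1321 = 219.755
  Undecided, North: 386×398/1321 = 116.297
  Undecided, Central: 386×369/1321 = 107.823
  Undecided, South: 386×554/1321 = 161.880
Contributions (O − E)²/E:
  (223 − 123.829)²/123.829 = 79.4231
  (32 − 114.806)²/114.806 = 59.7254
  (156 − 172.365)²/172.365 = 1.5538
  (54 − 157.874)²/157.874 = 68.3444
  (239 − 146.371)²/146.371 = 58.6191
  (231 − 219.755)²/219.755 = 0.5754
  (121 − 116.297)²/116.297 = 0.1902
  (98 − 107.823)²/107.823 = 0.8949
  (167 − 161.880)²/161.880 = 0.1619
χ² = 79.4231 + 59.7254 + 1.5538 + 68.3444 + 58.6191 + 0.5754 + 0.1902 + 0.8949 + 0.1619 = 269.49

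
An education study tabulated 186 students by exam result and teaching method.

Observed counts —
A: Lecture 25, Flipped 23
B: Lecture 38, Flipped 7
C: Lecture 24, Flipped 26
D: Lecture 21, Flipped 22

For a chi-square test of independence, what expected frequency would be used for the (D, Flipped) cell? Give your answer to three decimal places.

Row total (D) = 43; column total (Flipped) = 78; grand total N = 186.
Expected count = (row total × column total) / N = 43 × 78 / 186 = 18.032.

18.032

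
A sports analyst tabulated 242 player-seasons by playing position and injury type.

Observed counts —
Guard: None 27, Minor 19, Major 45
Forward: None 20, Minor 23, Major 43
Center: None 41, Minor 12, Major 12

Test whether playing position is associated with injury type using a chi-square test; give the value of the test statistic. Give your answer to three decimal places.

Row totals: 91, 86, 65. Column totals: 88, 54, 100. Grand total N = 242.
Expected counts (row total × column total / N):
  Guard, None: 91×88/242 = 33.0909
  Guard, Minor: 91×54/242 = 20.3058
  Guard, Major: 91×100/242 = 37.6033
  Forward, None: 86×88/242 = 31.2727
  Forward, Minor: 86×54/242 = 19.1901
  Forward, Major: 86×100/242 = 35.5372
  Center, None: 65×88/242 = 23.6364
  Center, Minor: 65×54/242 = 14.5041
  Center, Major: 65×100/242 = 26.8595
Contributions (O − E)²/E:
  (27 − 33.0909)²/33.0909 = 1.1211
  (19 − 20.3058)²/20.3058 = 0.0840
  (45 − 37.6033)²/37.6033 = 1.4550
  (20 − 31.2727)²/31.2727 = 4.0634
  (23 − 19.1901)²/19.1901 = 0.7564
  (43 − 35.5372)²/35.5372 = 1.5672
  (41 − 23.6364)²/23.6364 = 12.7555
  (12 − 14.5041)²/14.5041 = 0.4323
  (12 − 26.8595)²/26.8595 = 8.2207
χ² = 1.1211 + 0.0840 + 1.4550 + 4.0634 + 0.7564 + 1.5672 + 12.7555 + 0.4323 + 8.2207 = 30.456

30.456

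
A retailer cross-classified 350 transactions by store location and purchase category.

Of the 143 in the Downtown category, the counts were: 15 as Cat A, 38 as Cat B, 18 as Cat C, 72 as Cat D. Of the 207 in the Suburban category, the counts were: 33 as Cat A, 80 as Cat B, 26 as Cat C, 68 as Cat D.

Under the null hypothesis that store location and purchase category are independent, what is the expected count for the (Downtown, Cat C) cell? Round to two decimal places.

17.98

Row total (Downtown) = 143; column total (Cat C) = 44; grand total N = 350.
Expected count = (row total × column total) / N = 143 × 44 / 350 = 17.98.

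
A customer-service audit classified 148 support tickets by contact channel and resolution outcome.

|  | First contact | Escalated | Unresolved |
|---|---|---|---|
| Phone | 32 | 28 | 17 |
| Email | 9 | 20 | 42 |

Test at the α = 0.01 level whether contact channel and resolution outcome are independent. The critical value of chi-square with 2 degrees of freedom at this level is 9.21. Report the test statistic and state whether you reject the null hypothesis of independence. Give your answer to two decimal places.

Row totals: 77, 71. Column totals: 41, 48, 59. Grand total N = 148.
Expected counts (row total × column total / N):
  Phone, First contact: 77×41/148 = 21.331
  Phone, Escalated: 77×48/148 = 24.973
  Phone, Unresolved: 77×59/148 = 30.696
  Email, First contact: 71×41/148 = 19.669
  Email, Escalated: 71×48/148 = 23.027
  Email, Unresolved: 71×59/148 = 28.304
Contributions (O − E)²/E:
  (32 − 21.331)²/21.331 = 5.3363
  (28 − 24.973)²/24.973 = 0.3669
  (17 − 30.696)²/30.696 = 6.1109
  (9 − 19.669)²/19.669 = 5.7872
  (20 − 23.027)²/23.027 = 0.3979
  (42 − 28.304)²/28.304 = 6.6273
χ² = 5.3363 + 0.3669 + 6.1109 + 5.7872 + 0.3979 + 6.6273 = 24.63
df = (2−1)(3−1) = 2. Since 24.63 > 9.21, reject the null hypothesis of independence at α = 0.01.

24.63; reject H₀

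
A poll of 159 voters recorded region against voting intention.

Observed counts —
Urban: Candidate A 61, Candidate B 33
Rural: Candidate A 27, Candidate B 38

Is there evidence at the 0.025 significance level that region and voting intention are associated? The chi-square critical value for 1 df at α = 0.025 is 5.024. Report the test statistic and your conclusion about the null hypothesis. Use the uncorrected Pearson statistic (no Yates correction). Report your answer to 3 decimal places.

8.481; reject H₀

Row totals: 94, 65. Column totals: 88, 71. Grand total N = 159.
Expected counts (row total × column total / N):
  Urban, Candidate A: 94×88/159 = 52.0252
  Urban, Candidate B: 94×71/159 = 41.9748
  Rural, Candidate A: 65×88/159 = 35.9748
  Rural, Candidate B: 65×71/159 = 29.0252
Contributions (O − E)²/E:
  (61 − 52.0252)²/52.0252 = 1.5482
  (33 − 41.9748)²/41.9748 = 1.9189
  (27 − 35.9748)²/35.9748 = 2.2390
  (38 − 29.0252)²/29.0252 = 2.7751
χ² = 1.5482 + 1.9189 + 2.2390 + 2.7751 = 8.481
df = (2−1)(2−1) = 1. Since 8.481 > 5.024, reject the null hypothesis of independence at α = 0.025.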